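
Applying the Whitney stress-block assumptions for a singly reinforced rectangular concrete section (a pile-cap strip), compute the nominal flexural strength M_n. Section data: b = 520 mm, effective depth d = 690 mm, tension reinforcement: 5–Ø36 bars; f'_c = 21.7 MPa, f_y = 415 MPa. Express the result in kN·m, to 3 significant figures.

A_s = 5 × 1018 = 5090 mm².
T = A_s f_y = 5090 × 415 = 2112350 N = 2112.35 kN.
From C = T: a = T/(0.85 f'_c b) = 2112350/(0.85 × 21.7 × 520) = 220.23 mm.
M_n = T(d − a/2) = 2112.35 kN × (690 − 110.115) mm = 1224.92 kN·m.

M_n ≈ 1220 kN·m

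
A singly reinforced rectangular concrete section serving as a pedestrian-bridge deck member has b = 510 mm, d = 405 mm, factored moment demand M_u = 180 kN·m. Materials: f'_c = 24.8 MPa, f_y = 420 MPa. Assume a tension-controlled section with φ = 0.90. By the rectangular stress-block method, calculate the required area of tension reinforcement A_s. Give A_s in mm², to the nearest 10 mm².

A_s ≈ 1250 mm²

M_n = M_u/φ = 180/0.90 = 200 kN·m.
With M_n = 0.85 f'_c a b (d − a/2), solve the quadratic for a:
a = d − √(d² − 2M_n/(0.85 f'_c b)) = 405 − √(405² − 2 × 200×10⁶/(0.85 × 24.8 × 510)) = 48.88 mm.
A_s = 0.85 f'_c a b / f_y = 0.85 × 24.8 × 48.88 × 510 / 420 = 1251.2 mm².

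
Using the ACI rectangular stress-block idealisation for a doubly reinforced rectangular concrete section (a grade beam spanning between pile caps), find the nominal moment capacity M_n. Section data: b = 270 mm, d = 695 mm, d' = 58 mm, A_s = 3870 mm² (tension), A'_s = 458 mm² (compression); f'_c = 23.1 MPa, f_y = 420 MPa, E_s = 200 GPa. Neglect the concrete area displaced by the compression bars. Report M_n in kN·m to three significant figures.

M_n ≈ 925 kN·m

Assume both tension and compression steel yield.
Net tension couple steel: A_s − A'_s = 3412 mm².
a = (A_s − A'_s) f_y / (0.85 f'_c b) = 1433040/(0.85 × 23.1 × 270) = 270.31 mm.
c = a/β₁ = 270.31/0.85 = 318.01 mm; ε'_s = 0.003(c − d')/c = 0.0025 ≥ f_y/E_s = 0.0021, so compression steel does yield.
M_n = (A_s − A'_s) f_y (d − a/2) + A'_s f_y (d − d') = [1433040 × (695 − 135.155) + 192360 × (695 − 58)] × 10⁻⁶ = 802.28 + 122.53 = 924.81 kN·m.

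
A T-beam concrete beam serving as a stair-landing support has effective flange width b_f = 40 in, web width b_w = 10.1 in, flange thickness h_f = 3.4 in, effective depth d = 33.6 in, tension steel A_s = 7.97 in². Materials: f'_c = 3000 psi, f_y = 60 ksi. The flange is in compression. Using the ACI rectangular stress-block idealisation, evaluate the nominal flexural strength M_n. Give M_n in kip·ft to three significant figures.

Tension: T = A_s f_y = 7.97 × 60 = 478.2 kips.
Try a within the flange: a = T/(0.85 f'_c b_f) = 478.2/(0.85 × 3 × 40) = 4.688 in.
a = 4.688 > h_f = 3.4 in: the block extends into the web. Split into flange-overhang and web parts.
C_f = 0.85 f'_c (b_f − b_w) h_f = 0.85 × 3 × (40 − 10.1) × 3.4 = 259.2 kips.
Remaining web compression depth: a_w = (T − C_f)/(0.85 f'_c b_w) = (478.2 − 259.2)/(0.85 × 3 × 10.1) = 8.503 in.
M_n = C_f(d − h_f/2) + (T − C_f)(d − a_w/2) = 259.2 × (33.6 − 1.7) + 219 × (33.6 − 4.2515) = 8268.5 + 6427.3 = 14695.8 kip·in.
M_n = 14695.8/12 = 1224.65 kip·ft.

M_n ≈ 1220 kip·ft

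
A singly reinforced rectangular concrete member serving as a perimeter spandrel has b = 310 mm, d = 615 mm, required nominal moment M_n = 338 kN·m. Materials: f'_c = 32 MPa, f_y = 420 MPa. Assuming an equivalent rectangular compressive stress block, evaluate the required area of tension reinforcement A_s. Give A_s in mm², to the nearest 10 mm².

A_s ≈ 1390 mm²

With M_n = 0.85 f'_c a b (d − a/2), solve the quadratic for a:
a = d − √(d² − 2M_n/(0.85 f'_c b)) = 615 − √(615² − 2 × 338×10⁶/(0.85 × 32 × 310)) = 69.06 mm.
A_s = 0.85 f'_c a b / f_y = 0.85 × 32 × 69.06 × 310 / 420 = 1386.5 mm².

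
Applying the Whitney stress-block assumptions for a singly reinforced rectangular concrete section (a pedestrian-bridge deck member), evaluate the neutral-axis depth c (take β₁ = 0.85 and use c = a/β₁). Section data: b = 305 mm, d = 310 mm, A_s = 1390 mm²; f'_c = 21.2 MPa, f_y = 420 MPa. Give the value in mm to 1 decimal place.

T = A_s f_y = 1390 × 420 = 583800 N = 583.8 kN.
Setting C = 0.85 f'_c a b equal to T: a = 583800/(0.85 × 21.2 × 305) = 106.221 mm.
With β₁ = 0.85, c = a/β₁ = 106.221/0.85 = 125.0 mm.

c ≈ 125.0 mm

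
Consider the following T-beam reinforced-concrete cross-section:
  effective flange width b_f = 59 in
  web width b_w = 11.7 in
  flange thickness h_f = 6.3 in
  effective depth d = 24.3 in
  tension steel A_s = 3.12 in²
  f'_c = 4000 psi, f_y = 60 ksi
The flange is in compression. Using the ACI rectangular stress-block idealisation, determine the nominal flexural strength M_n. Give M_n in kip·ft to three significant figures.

M_n ≈ 372 kip·ft

Tension: T = A_s f_y = 3.12 × 60 = 187.2 kips.
Try a within the flange: a = T/(0.85 f'_c b_f) = 187.2/(0.85 × 4 × 59) = 0.933 in.
Since a = 0.933 ≤ h_f = 6.3 in, the stress block lies entirely in the flange; analyse as a rectangular beam of width b_f.
M_n = T(d − a/2) = 187.2 × (24.3 − 0.4665) = 4461.6 kip·in.
M_n = 4461.6/12 = 371.80 kip·ft.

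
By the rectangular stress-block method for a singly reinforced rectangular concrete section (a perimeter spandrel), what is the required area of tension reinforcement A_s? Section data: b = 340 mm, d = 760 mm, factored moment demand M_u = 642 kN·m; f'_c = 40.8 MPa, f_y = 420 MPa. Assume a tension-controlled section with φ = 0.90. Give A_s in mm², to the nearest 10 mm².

A_s ≈ 2370 mm²

M_n = M_u/φ = 642/0.90 = 713.333 kN·m.
With M_n = 0.85 f'_c a b (d − a/2), solve the quadratic for a:
a = d − √(d² − 2M_n/(0.85 f'_c b)) = 760 − √(760² − 2 × 713.333×10⁶/(0.85 × 40.8 × 340)) = 84.27 mm.
A_s = 0.85 f'_c a b / f_y = 0.85 × 40.8 × 84.27 × 340 / 420 = 2365.8 mm².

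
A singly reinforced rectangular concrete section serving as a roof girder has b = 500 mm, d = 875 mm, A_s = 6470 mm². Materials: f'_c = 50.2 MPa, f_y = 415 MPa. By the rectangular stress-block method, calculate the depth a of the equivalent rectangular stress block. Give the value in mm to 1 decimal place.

T = A_s f_y = 6470 × 415 = 2685050 N = 2685.05 kN.
Setting C = 0.85 f'_c a b equal to T: a = 2685050/(0.85 × 50.2 × 500) = 125.9 mm.

a ≈ 125.9 mm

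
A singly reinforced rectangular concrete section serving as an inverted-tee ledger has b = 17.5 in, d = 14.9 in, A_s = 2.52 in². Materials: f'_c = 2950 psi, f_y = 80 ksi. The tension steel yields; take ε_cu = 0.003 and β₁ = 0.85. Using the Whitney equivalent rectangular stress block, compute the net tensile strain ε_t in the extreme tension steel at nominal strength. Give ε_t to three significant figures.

ε_t ≈ 0.00527

a = A_s f_y/(0.85 f'_c b) = 4.594 in.
β₁ = 0.85, so c = a/β₁ = 4.594/0.85 = 5.405 in.
From the linear strain diagram with ε_cu = 0.003: ε_t = 0.003 (d − c)/c = 0.003 × (14.9 − 5.405)/5.405 = 0.00527.
Since ε_t ≥ 0.005, the section is tension-controlled.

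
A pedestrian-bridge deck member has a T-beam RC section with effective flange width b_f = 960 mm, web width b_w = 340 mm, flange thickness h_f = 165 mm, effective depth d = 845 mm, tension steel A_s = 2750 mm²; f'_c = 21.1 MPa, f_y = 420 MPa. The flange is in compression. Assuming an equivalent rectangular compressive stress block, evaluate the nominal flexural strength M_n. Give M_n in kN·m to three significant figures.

M_n ≈ 937 kN·m

Tension: T = A_s f_y = 2750 × 420 = 1155000 N.
Try a within the flange: a = T/(0.85 f'_c b_f) = 1155000/(0.85 × 21.1 × 960) = 67.08 mm.
Since a = 67.08 ≤ h_f = 165 mm, the stress block lies entirely in the flange; analyse as a rectangular beam of width b_f.
M_n = T(d − a/2) = 1155000 × (845 − 33.54) = 937.24 × 10⁶ N·mm.
M_n = 937.24 kN·m.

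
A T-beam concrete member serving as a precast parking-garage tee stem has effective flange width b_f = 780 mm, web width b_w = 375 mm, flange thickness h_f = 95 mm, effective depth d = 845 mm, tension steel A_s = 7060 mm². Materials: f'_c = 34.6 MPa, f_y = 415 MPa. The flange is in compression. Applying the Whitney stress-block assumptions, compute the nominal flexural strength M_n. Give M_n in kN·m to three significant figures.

M_n ≈ 2280 kN·m

Tension: T = A_s f_y = 7060 × 415 = 2929900 N.
Try a within the flange: a = T/(0.85 f'_c b_f) = 2929900/(0.85 × 34.6 × 780) = 127.72 mm.
a = 127.72 > h_f = 95 mm: the block extends into the web. Split into flange-overhang and web parts.
C_f = 0.85 f'_c (b_f − b_w) h_f = 0.85 × 34.6 × (780 − 375) × 95 = 1131550 N.
Remaining web compression depth: a_w = (T − C_f)/(0.85 f'_c b_w) = (2929900 − 1131550)/(0.85 × 34.6 × 375) = 163.06 mm.
M_n = C_f(d − h_f/2) + (T − C_f)(d − a_w/2) = 1131550 × (845 − 47.5) + 1798350 × (845 − 81.53) = 902.41 + 1372.99 = 2275.40 × 10⁶ N·mm.
M_n = 2275.40 kN·m.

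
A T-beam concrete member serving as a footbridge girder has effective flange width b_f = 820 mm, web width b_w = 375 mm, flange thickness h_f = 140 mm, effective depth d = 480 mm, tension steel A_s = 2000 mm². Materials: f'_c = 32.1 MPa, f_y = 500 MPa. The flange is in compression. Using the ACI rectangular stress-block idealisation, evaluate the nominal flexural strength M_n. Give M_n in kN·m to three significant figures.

M_n ≈ 458 kN·m

Tension: T = A_s f_y = 2000 × 500 = 1000000 N.
Try a within the flange: a = T/(0.85 f'_c b_f) = 1000000/(0.85 × 32.1 × 820) = 44.70 mm.
Since a = 44.70 ≤ h_f = 140 mm, the stress block lies entirely in the flange; analyse as a rectangular beam of width b_f.
M_n = T(d − a/2) = 1000000 × (480 − 22.35) = 457.65 × 10⁶ N·mm.
M_n = 457.65 kN·m.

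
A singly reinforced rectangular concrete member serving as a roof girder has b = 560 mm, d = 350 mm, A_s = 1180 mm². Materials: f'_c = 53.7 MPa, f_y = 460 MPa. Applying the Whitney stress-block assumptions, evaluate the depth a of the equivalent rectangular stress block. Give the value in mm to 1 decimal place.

a ≈ 21.2 mm

T = A_s f_y = 1180 × 460 = 542800 N = 542.8 kN.
Setting C = 0.85 f'_c a b equal to T: a = 542800/(0.85 × 53.7 × 560) = 21.2 mm.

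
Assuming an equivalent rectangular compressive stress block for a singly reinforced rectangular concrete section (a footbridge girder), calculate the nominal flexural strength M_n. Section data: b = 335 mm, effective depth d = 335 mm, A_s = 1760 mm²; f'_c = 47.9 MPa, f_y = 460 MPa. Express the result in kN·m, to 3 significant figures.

T = A_s f_y = 1760 × 460 = 809600 N = 809.6 kN.
From C = T: a = T/(0.85 f'_c b) = 809600/(0.85 × 47.9 × 335) = 59.36 mm.
M_n = T(d − a/2) = 809.6 kN × (335 − 29.68) mm = 247.19 kN·m.

M_n ≈ 247 kN·m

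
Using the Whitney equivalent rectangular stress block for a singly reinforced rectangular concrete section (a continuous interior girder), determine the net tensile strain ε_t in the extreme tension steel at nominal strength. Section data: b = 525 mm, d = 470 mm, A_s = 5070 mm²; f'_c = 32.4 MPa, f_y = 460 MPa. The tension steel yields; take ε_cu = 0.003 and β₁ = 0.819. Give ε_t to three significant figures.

a = A_s f_y/(0.85 f'_c b) = 161.30 mm.
β₁ = 0.819, so c = a/β₁ = 161.30/0.819 = 196.95 mm.
From the linear strain diagram with ε_cu = 0.003: ε_t = 0.003 (d − c)/c = 0.003 × (470 − 196.95)/196.95 = 0.00416.
ε_t is between 0.004 and 0.005 — transition zone.

ε_t ≈ 0.00416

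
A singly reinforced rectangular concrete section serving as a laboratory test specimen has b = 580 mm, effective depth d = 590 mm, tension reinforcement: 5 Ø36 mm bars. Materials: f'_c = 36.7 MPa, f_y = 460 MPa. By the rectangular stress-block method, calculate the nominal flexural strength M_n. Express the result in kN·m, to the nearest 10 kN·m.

M_n ≈ 1230 kN·m

A_s = 5 × 1018 = 5090 mm².
T = A_s f_y = 5090 × 460 = 2341400 N = 2341.4 kN.
From C = T: a = T/(0.85 f'_c b) = 2341400/(0.85 × 36.7 × 580) = 129.41 mm.
M_n = T(d − a/2) = 2341.4 kN × (590 − 64.705) mm = 1229.93 kN·m.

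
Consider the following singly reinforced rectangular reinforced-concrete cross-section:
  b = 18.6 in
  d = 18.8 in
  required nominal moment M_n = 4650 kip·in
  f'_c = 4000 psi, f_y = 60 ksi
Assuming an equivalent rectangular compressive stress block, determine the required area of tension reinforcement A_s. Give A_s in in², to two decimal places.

A_s ≈ 4.67 in²

From M_n = 0.85 f'_c a b (d − a/2):
a = d − √(d² − 2M_n/(0.85 f'_c b)) = 18.8 − √(18.8² − 2 × 4650/(0.85 × 4 × 18.6)) = 4.434 in.
A_s = 0.85 f'_c a b / f_y = 0.85 × 4 × 4.434 × 18.6 / 60 = 4.673 in².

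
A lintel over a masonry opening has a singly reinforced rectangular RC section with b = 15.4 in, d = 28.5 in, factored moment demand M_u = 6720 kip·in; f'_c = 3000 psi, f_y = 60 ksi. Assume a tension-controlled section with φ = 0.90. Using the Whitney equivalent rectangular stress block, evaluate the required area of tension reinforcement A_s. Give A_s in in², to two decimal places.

A_s ≈ 5.05 in²

M_n = M_u/φ = 6720/0.90 = 7466.67 kip·in.
From M_n = 0.85 f'_c a b (d − a/2):
a = d − √(d² − 2M_n/(0.85 f'_c b)) = 28.5 − √(28.5² − 2 × 7466.67/(0.85 × 3 × 15.4)) = 7.716 in.
A_s = 0.85 f'_c a b / f_y = 0.85 × 3 × 7.716 × 15.4 / 60 = 5.050 in².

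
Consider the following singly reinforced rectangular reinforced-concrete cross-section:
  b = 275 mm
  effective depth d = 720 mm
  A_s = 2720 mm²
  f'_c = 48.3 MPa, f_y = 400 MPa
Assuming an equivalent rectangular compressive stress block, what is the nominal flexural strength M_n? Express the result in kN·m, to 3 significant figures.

M_n ≈ 731 kN·m

T = A_s f_y = 2720 × 400 = 1088000 N = 1088 kN.
From C = T: a = T/(0.85 f'_c b) = 1088000/(0.85 × 48.3 × 275) = 96.37 mm.
M_n = T(d − a/2) = 1088 kN × (720 − 48.185) mm = 730.93 kN·m.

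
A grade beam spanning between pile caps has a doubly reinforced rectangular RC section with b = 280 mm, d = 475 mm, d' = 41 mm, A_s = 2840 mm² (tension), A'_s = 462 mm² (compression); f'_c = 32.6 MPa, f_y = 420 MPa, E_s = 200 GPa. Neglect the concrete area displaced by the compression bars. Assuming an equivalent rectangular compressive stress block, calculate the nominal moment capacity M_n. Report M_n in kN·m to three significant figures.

M_n ≈ 494 kN·m

Assume both tension and compression steel yield.
Net tension couple steel: A_s − A'_s = 2378 mm².
a = (A_s − A'_s) f_y / (0.85 f'_c b) = 998760/(0.85 × 32.6 × 280) = 128.73 mm.
c = a/β₁ = 128.73/0.817 = 157.56 mm; ε'_s = 0.003(c − d')/c = 0.0022 ≥ f_y/E_s = 0.0021, so compression steel does yield.
M_n = (A_s − A'_s) f_y (d − a/2) + A'_s f_y (d − d') = [998760 × (475 − 64.365) + 194040 × (475 − 41)] × 10⁻⁶ = 410.13 + 84.21 = 494.34 kN·m.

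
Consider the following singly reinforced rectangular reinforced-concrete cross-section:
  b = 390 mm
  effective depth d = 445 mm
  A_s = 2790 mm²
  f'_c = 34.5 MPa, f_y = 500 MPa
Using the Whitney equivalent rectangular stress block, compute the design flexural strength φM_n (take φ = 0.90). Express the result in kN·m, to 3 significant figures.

T = A_s f_y = 2790 × 500 = 1395000 N = 1395 kN.
From C = T: a = T/(0.85 f'_c b) = 1395000/(0.85 × 34.5 × 390) = 121.98 mm.
M_n = T(d − a/2) = 1395 kN × (445 − 60.99) mm = 535.69 kN·m.
φM_n = 0.90 × 535.69 = 482.12 kN·m.

φM_n ≈ 482 kN·m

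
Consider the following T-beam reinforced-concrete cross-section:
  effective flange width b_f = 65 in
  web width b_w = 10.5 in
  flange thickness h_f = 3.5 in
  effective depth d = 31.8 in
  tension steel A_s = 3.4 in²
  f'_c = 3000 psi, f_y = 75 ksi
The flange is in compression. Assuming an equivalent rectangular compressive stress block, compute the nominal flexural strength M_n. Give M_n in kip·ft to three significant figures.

M_n ≈ 659 kip·ft

Tension: T = A_s f_y = 3.4 × 75 = 255 kips.
Try a within the flange: a = T/(0.85 f'_c b_f) = 255/(0.85 × 3 × 65) = 1.538 in.
Since a = 1.538 ≤ h_f = 3.5 in, the stress block lies entirely in the flange; analyse as a rectangular beam of width b_f.
M_n = T(d − a/2) = 255 × (31.8 − 0.769) = 7912.9 kip·in.
M_n = 7912.9/12 = 659.41 kip·ft.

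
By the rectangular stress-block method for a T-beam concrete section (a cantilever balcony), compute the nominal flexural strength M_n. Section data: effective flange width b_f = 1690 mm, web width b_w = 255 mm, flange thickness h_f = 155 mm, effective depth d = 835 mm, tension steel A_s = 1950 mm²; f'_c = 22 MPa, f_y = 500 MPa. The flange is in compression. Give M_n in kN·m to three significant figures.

M_n ≈ 799 kN·m

Tension: T = A_s f_y = 1950 × 500 = 975000 N.
Try a within the flange: a = T/(0.85 f'_c b_f) = 975000/(0.85 × 22 × 1690) = 30.85 mm.
Since a = 30.85 ≤ h_f = 155 mm, the stress block lies entirely in the flange; analyse as a rectangular beam of width b_f.
M_n = T(d − a/2) = 975000 × (835 − 15.425) = 799.09 × 10⁶ N·mm.
M_n = 799.09 kN·m.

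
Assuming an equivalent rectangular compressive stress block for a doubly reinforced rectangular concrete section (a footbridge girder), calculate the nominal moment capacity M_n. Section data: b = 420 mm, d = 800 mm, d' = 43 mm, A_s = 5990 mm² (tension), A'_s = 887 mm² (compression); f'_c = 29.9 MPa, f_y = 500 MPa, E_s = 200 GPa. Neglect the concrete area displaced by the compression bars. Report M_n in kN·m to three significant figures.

Assume both tension and compression steel yield.
Net tension couple steel: A_s − A'_s = 5103 mm².
a = (A_s − A'_s) f_y / (0.85 f'_c b) = 2551500/(0.85 × 29.9 × 420) = 239.03 mm.
c = a/β₁ = 239.03/0.836 = 285.92 mm; ε'_s = 0.003(c − d')/c = 0.0025 ≥ f_y/E_s = 0.0025, so compression steel does yield.
M_n = (A_s − A'_s) f_y (d − a/2) + A'_s f_y (d − d') = [2551500 × (800 − 119.515) + 443500 × (800 − 43)] × 10⁻⁶ = 1736.26 + 335.73 = 2071.99 kN·m.

M_n ≈ 2070 kN·m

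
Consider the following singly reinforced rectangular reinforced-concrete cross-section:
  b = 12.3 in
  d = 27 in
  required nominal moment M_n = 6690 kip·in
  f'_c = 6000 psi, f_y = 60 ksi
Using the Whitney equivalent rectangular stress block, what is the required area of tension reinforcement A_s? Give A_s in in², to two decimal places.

A_s ≈ 4.49 in²

From M_n = 0.85 f'_c a b (d − a/2):
a = d − √(d² − 2M_n/(0.85 f'_c b)) = 27 − √(27² − 2 × 6690/(0.85 × 6 × 12.3)) = 4.291 in.
A_s = 0.85 f'_c a b / f_y = 0.85 × 6 × 4.291 × 12.3 / 60 = 4.486 in².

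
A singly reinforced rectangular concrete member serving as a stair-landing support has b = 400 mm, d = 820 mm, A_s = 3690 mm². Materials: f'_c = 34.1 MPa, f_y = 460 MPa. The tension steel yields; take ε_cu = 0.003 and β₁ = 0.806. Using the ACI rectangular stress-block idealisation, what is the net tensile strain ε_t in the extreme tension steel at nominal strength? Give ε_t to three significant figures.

ε_t ≈ 0.0105

a = A_s f_y/(0.85 f'_c b) = 146.40 mm.
β₁ = 0.806, so c = a/β₁ = 146.40/0.806 = 181.64 mm.
From the linear strain diagram with ε_cu = 0.003: ε_t = 0.003 (d − c)/c = 0.003 × (820 − 181.64)/181.64 = 0.0105.
Since ε_t ≥ 0.005, the section is tension-controlled.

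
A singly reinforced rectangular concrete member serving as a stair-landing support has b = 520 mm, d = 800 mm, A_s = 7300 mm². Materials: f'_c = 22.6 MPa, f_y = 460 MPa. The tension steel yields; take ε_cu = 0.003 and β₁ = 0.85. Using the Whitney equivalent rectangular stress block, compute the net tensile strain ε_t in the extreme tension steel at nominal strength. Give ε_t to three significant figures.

ε_t ≈ 0.00307

a = A_s f_y/(0.85 f'_c b) = 336.16 mm.
β₁ = 0.85, so c = a/β₁ = 336.16/0.85 = 395.48 mm.
From the linear strain diagram with ε_cu = 0.003: ε_t = 0.003 (d − c)/c = 0.003 × (800 − 395.48)/395.48 = 0.00307.
ε_t < 0.004 — the section is over-reinforced for flexure under ACI limits.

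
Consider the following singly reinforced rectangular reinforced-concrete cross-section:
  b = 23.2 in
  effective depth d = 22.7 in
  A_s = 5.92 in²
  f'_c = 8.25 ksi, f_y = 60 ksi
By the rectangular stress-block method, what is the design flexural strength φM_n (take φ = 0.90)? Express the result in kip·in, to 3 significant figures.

φM_n ≈ 6910 kip·in

T = A_s f_y = 5.92 × 60 = 355.2 kips.
a = T/(0.85 f'_c b) = 355.2/(0.85 × 8.25 × 23.2) = 2.183 in.
M_n = T(d − a/2) = 355.2 × (22.7 − 1.0915) = 7675.3 kip·in.
φM_n = 0.90 × 7675.3 = 6907.8 kip·in.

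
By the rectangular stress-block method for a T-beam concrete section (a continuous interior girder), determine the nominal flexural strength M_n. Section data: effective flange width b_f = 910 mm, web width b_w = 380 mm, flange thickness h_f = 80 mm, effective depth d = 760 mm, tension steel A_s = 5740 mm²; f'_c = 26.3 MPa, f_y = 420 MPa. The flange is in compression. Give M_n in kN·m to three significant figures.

M_n ≈ 1670 kN·m

Tension: T = A_s f_y = 5740 × 420 = 2410800 N.
Try a within the flange: a = T/(0.85 f'_c b_f) = 2410800/(0.85 × 26.3 × 910) = 118.51 mm.
a = 118.51 > h_f = 80 mm: the block extends into the web. Split into flange-overhang and web parts.
C_f = 0.85 f'_c (b_f − b_w) h_f = 0.85 × 26.3 × (910 − 380) × 80 = 947852 N.
Remaining web compression depth: a_w = (T − C_f)/(0.85 f'_c b_w) = (2410800 − 947852)/(0.85 × 26.3 × 380) = 172.21 mm.
M_n = C_f(d − h_f/2) + (T − C_f)(d − a_w/2) = 947852 × (760 − 40) + 1462948 × (760 − 86.105) = 682.45 + 985.87 = 1668.32 × 10⁶ N·mm.
M_n = 1668.32 kN·m.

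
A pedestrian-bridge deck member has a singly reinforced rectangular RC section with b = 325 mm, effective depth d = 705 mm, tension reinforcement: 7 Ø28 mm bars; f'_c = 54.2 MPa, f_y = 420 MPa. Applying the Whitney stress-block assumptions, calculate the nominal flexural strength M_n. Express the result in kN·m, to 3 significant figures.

M_n ≈ 1170 kN·m

A_s = 7 × 616 = 4312 mm².
T = A_s f_y = 4312 × 420 = 1811040 N = 1811.04 kN.
From C = T: a = T/(0.85 f'_c b) = 1811040/(0.85 × 54.2 × 325) = 120.96 mm.
M_n = T(d − a/2) = 1811.04 kN × (705 − 60.48) mm = 1167.25 kN·m.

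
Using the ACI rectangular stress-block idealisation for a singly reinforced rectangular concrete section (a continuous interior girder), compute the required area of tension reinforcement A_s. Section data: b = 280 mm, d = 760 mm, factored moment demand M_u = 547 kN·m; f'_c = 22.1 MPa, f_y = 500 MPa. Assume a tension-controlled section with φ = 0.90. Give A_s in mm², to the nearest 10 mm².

A_s ≈ 1800 mm²

M_n = M_u/φ = 547/0.90 = 607.778 kN·m.
With M_n = 0.85 f'_c a b (d − a/2), solve the quadratic for a:
a = d − √(d² − 2M_n/(0.85 f'_c b)) = 760 − √(760² − 2 × 607.778×10⁶/(0.85 × 22.1 × 280)) = 171.36 mm.
A_s = 0.85 f'_c a b / f_y = 0.85 × 22.1 × 171.36 × 280 / 500 = 1802.6 mm².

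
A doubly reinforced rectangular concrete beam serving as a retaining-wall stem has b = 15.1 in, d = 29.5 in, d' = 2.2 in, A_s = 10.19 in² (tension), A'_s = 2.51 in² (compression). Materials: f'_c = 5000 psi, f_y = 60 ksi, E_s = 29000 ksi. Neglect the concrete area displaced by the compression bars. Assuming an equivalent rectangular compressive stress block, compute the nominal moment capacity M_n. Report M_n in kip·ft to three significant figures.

Assume both steels yield.
a = (A_s − A'_s) f_y/(0.85 f'_c b) = (10.19 − 2.51) × 60/(0.85 × 5 × 15.1) = 7.180 in.
c = a/β₁ = 7.180/0.8 = 8.975 in; ε'_s = 0.003(c − d')/c = 0.0023 ≥ ε_y = 0.0021, so the compression steel yields.
M_n = (A_s − A'_s) f_y (d − a/2) + A'_s f_y (d − d') = 460.8 × (29.5 − 3.59) + 150.6 × (29.5 − 2.2) = 11939.3 + 4111.4 = 16050.7 kip·in = 16050.7/12 = 1337.56 kip·ft.

M_n ≈ 1340 kip·ft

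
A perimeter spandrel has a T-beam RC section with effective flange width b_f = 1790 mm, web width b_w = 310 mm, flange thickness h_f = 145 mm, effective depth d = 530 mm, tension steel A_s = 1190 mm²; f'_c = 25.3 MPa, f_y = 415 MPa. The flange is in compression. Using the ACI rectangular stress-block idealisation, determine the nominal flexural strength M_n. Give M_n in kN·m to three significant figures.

M_n ≈ 259 kN·m

Tension: T = A_s f_y = 1190 × 415 = 493850 N.
Try a within the flange: a = T/(0.85 f'_c b_f) = 493850/(0.85 × 25.3 × 1790) = 12.83 mm.
Since a = 12.83 ≤ h_f = 145 mm, the stress block lies entirely in the flange; analyse as a rectangular beam of width b_f.
M_n = T(d − a/2) = 493850 × (530 − 6.415) = 258.57 × 10⁶ N·mm.
M_n = 258.57 kN·m.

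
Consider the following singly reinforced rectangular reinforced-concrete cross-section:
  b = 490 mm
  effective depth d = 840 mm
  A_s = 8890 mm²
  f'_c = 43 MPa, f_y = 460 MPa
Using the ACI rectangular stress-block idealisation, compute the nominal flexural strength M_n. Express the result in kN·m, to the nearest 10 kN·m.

T = A_s f_y = 8890 × 460 = 4089400 N = 4089.4 kN.
From C = T: a = T/(0.85 f'_c b) = 4089400/(0.85 × 43 × 490) = 228.34 mm.
M_n = T(d − a/2) = 4089.4 kN × (840 − 114.17) mm = 2968.21 kN·m.

M_n ≈ 2970 kN·m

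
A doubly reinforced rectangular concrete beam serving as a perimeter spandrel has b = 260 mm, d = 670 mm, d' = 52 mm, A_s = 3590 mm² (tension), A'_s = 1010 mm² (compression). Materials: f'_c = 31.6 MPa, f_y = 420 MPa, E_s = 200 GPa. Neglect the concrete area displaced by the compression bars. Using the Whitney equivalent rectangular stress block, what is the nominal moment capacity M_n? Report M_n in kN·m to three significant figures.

Assume both tension and compression steel yield.
Net tension couple steel: A_s − A'_s = 2580 mm².
a = (A_s − A'_s) f_y / (0.85 f'_c b) = 1083600/(0.85 × 31.6 × 260) = 155.16 mm.
c = a/β₁ = 155.16/0.824 = 188.30 mm; ε'_s = 0.003(c − d')/c = 0.0022 ≥ f_y/E_s = 0.0021, so compression steel does yield.
M_n = (A_s − A'_s) f_y (d − a/2) + A'_s f_y (d − d') = [1083600 × (670 − 77.58) + 424200 × (670 − 52)] × 10⁻⁶ = 641.95 + 262.16 = 904.11 kN·m.

M_n ≈ 904 kN·m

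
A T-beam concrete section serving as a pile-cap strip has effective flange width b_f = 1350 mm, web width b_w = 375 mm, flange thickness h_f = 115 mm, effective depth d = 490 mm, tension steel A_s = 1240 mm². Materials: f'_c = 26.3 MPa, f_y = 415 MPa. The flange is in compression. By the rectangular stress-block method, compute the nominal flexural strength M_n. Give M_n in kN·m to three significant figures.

M_n ≈ 248 kN·m

Tension: T = A_s f_y = 1240 × 415 = 514600 N.
Try a within the flange: a = T/(0.85 f'_c b_f) = 514600/(0.85 × 26.3 × 1350) = 17.05 mm.
Since a = 17.05 ≤ h_f = 115 mm, the stress block lies entirely in the flange; analyse as a rectangular beam of width b_f.
M_n = T(d − a/2) = 514600 × (490 − 8.525) = 247.77 × 10⁶ N·mm.
M_n = 247.77 kN·m.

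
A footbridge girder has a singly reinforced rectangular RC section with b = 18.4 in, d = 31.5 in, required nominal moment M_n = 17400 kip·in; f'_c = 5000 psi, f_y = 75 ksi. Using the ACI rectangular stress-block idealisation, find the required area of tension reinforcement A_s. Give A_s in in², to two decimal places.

A_s ≈ 8.45 in²

From M_n = 0.85 f'_c a b (d − a/2):
a = d − √(d² − 2M_n/(0.85 f'_c b)) = 31.5 − √(31.5² − 2 × 17400/(0.85 × 5 × 18.4)) = 8.107 in.
A_s = 0.85 f'_c a b / f_y = 0.85 × 5 × 8.107 × 18.4 / 75 = 8.453 in².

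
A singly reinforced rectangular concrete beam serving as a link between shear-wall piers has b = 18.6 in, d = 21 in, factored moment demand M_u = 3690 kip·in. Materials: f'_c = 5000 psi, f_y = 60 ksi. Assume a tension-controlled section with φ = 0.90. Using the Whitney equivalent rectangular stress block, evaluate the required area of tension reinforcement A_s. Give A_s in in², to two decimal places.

M_n = M_u/φ = 3690/0.90 = 4100 kip·in.
From M_n = 0.85 f'_c a b (d − a/2):
a = d − √(d² − 2M_n/(0.85 f'_c b)) = 21 − √(21² − 2 × 4100/(0.85 × 5 × 18.6)) = 2.635 in.
A_s = 0.85 f'_c a b / f_y = 0.85 × 5 × 2.635 × 18.6 / 60 = 3.472 in².

A_s ≈ 3.47 in²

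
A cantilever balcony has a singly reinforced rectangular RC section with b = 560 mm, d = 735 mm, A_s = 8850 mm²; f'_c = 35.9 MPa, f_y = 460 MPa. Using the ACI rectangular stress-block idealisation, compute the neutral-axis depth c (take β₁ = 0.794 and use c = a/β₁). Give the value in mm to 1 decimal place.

c ≈ 300.0 mm

T = A_s f_y = 8850 × 460 = 4071000 N = 4071 kN.
Setting C = 0.85 f'_c a b equal to T: a = 4071000/(0.85 × 35.9 × 560) = 238.232 mm.
With β₁ = 0.794, c = a/β₁ = 238.232/0.794 = 300.0 mm.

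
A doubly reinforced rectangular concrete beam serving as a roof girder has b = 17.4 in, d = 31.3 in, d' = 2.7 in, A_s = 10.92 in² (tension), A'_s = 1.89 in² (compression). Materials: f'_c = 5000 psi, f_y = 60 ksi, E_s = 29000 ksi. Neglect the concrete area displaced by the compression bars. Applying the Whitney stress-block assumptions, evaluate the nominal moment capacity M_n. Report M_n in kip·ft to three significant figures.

Assume both steels yield.
a = (A_s − A'_s) f_y/(0.85 f'_c b) = (10.92 − 1.89) × 60/(0.85 × 5 × 17.4) = 7.327 in.
c = a/β₁ = 7.327/0.8 = 9.159 in; ε'_s = 0.003(c − d')/c = 0.0021 ≥ ε_y = 0.0021, so the compression steel yields.
M_n = (A_s − A'_s) f_y (d − a/2) + A'_s f_y (d − d') = 541.8 × (31.3 − 3.6635) + 113.4 × (31.3 − 2.7) = 14973.5 + 3243.2 = 18216.7 kip·in = 18216.7/12 = 1518.06 kip·ft.

M_n ≈ 1520 kip·ft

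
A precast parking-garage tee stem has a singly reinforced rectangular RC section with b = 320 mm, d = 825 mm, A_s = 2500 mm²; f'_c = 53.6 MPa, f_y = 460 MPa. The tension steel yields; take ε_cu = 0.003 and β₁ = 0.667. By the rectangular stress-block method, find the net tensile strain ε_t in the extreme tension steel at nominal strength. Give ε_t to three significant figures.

ε_t ≈ 0.0179

a = A_s f_y/(0.85 f'_c b) = 78.88 mm.
β₁ = 0.667, so c = a/β₁ = 78.88/0.667 = 118.26 mm.
From the linear strain diagram with ε_cu = 0.003: ε_t = 0.003 (d − c)/c = 0.003 × (825 − 118.26)/118.26 = 0.0179.
Since ε_t ≥ 0.005, the section is tension-controlled.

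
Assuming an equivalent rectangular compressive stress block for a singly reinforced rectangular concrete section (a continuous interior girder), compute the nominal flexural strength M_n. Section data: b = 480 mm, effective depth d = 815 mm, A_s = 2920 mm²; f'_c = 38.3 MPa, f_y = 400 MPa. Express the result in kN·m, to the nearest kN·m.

M_n ≈ 908 kN·m

T = A_s f_y = 2920 × 400 = 1168000 N = 1168 kN.
From C = T: a = T/(0.85 f'_c b) = 1168000/(0.85 × 38.3 × 480) = 74.75 mm.
M_n = T(d − a/2) = 1168 kN × (815 − 37.375) mm = 908.27 kN·m.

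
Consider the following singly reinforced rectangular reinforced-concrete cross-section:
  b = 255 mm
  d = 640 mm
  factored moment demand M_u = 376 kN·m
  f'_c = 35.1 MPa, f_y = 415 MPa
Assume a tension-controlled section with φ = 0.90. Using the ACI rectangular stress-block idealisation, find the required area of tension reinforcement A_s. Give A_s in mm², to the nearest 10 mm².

A_s ≈ 1700 mm²

M_n = M_u/φ = 376/0.90 = 417.778 kN·m.
With M_n = 0.85 f'_c a b (d − a/2), solve the quadratic for a:
a = d − √(d² − 2M_n/(0.85 f'_c b)) = 640 − √(640² − 2 × 417.778×10⁶/(0.85 × 35.1 × 255)) = 92.48 mm.
A_s = 0.85 f'_c a b / f_y = 0.85 × 35.1 × 92.48 × 255 / 415 = 1695.4 mm².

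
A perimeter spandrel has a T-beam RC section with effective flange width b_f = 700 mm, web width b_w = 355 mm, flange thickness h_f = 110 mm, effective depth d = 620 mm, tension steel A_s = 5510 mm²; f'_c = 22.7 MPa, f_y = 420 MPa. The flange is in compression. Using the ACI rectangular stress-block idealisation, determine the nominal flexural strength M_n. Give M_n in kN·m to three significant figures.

Tension: T = A_s f_y = 5510 × 420 = 2314200 N.
Try a within the flange: a = T/(0.85 f'_c b_f) = 2314200/(0.85 × 22.7 × 700) = 171.34 mm.
a = 171.34 > h_f = 110 mm: the block extends into the web. Split into flange-overhang and web parts.
C_f = 0.85 f'_c (b_f − b_w) h_f = 0.85 × 22.7 × (700 − 355) × 110 = 732245 N.
Remaining web compression depth: a_w = (T − C_f)/(0.85 f'_c b_w) = (2314200 − 732245)/(0.85 × 22.7 × 355) = 230.95 mm.
M_n = C_f(d − h_f/2) + (T − C_f)(d − a_w/2) = 732245 × (620 − 55) + 1581955 × (620 − 115.475) = 413.72 + 798.14 = 1211.86 × 10⁶ N·mm.
M_n = 1211.86 kN·m.

M_n ≈ 1210 kN·m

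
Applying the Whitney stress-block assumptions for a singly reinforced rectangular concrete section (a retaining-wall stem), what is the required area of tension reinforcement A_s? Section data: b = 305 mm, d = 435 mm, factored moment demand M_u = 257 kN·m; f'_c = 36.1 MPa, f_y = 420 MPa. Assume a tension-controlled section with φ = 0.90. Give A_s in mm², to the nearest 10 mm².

M_n = M_u/φ = 257/0.90 = 285.556 kN·m.
With M_n = 0.85 f'_c a b (d − a/2), solve the quadratic for a:
a = d − √(d² − 2M_n/(0.85 f'_c b)) = 435 − √(435² − 2 × 285.556×10⁶/(0.85 × 36.1 × 305)) = 76.95 mm.
A_s = 0.85 f'_c a b / f_y = 0.85 × 36.1 × 76.95 × 305 / 420 = 1714.7 mm².

A_s ≈ 1710 mm²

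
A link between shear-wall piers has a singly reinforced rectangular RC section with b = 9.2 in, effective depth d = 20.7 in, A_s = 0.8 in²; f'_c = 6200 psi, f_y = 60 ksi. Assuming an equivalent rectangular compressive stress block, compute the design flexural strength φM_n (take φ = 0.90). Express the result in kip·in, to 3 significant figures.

T = A_s f_y = 0.8 × 60 = 48 kips.
a = T/(0.85 f'_c b) = 48/(0.85 × 6.2 × 9.2) = 0.990 in.
M_n = T(d − a/2) = 48 × (20.7 − 0.495) = 969.8 kip·in.
φM_n = 0.90 × 969.8 = 872.8 kip·in.

φM_n ≈ 873 kip·in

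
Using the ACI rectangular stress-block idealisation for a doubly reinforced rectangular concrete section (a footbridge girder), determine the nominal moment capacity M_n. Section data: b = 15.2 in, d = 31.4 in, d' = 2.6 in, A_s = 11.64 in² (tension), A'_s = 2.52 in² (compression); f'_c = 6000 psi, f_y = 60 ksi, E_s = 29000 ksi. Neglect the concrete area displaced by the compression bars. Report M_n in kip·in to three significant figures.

M_n ≈ 19600 kip·in

Assume both steels yield.
a = (A_s − A'_s) f_y/(0.85 f'_c b) = (11.64 − 2.52) × 60/(0.85 × 6 × 15.2) = 7.059 in.
c = a/β₁ = 7.059/0.75 = 9.412 in; ε'_s = 0.003(c − d')/c = 0.0022 ≥ ε_y = 0.0021, so the compression steel yields.
M_n = (A_s − A'_s) f_y (d − a/2) + A'_s f_y (d − d') = 547.2 × (31.4 − 3.5295) + 151.2 × (31.4 − 2.6) = 15250.7 + 4354.6 = 19605.3 kip·in.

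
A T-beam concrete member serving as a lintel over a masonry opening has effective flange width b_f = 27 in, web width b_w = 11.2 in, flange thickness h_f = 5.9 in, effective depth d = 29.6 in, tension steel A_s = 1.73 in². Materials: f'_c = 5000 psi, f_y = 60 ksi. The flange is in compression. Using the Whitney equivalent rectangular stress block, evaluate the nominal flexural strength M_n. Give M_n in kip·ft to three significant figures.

Tension: T = A_s f_y = 1.73 × 60 = 103.8 kips.
Try a within the flange: a = T/(0.85 f'_c b_f) = 103.8/(0.85 × 5 × 27) = 0.905 in.
Since a = 0.905 ≤ h_f = 5.9 in, the stress block lies entirely in the flange; analyse as a rectangular beam of width b_f.
M_n = T(d − a/2) = 103.8 × (29.6 − 0.4525) = 3025.5 kip·in.
M_n = 3025.5/12 = 252.13 kip·ft.

M_n ≈ 252 kip·ft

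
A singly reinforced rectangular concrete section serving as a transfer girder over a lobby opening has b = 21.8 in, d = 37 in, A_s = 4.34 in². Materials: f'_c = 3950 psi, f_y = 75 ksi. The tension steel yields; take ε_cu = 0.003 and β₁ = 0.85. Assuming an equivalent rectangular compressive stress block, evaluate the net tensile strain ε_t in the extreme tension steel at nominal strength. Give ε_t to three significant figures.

a = A_s f_y/(0.85 f'_c b) = 4.447 in.
β₁ = 0.85, so c = a/β₁ = 4.447/0.85 = 5.232 in.
From the linear strain diagram with ε_cu = 0.003: ε_t = 0.003 (d − c)/c = 0.003 × (37 − 5.232)/5.232 = 0.0182.
Since ε_t ≥ 0.005, the section is tension-controlled.

ε_t ≈ 0.0182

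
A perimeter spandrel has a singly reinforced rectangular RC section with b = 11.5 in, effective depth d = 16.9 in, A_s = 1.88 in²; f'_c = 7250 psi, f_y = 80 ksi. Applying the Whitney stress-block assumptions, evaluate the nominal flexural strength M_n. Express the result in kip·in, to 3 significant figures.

M_n ≈ 2380 kip·in

T = A_s f_y = 1.88 × 80 = 150.4 kips.
a = T/(0.85 f'_c b) = 150.4/(0.85 × 7.25 × 11.5) = 2.122 in.
M_n = T(d − a/2) = 150.4 × (16.9 − 1.061) = 2382.2 kip·in.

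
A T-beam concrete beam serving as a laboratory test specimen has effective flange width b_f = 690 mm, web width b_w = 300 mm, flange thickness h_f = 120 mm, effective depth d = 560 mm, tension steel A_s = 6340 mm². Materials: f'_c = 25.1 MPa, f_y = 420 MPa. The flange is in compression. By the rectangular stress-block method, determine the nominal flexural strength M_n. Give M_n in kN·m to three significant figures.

M_n ≈ 1210 kN·m

Tension: T = A_s f_y = 6340 × 420 = 2662800 N.
Try a within the flange: a = T/(0.85 f'_c b_f) = 2662800/(0.85 × 25.1 × 690) = 180.88 mm.
a = 180.88 > h_f = 120 mm: the block extends into the web. Split into flange-overhang and web parts.
C_f = 0.85 f'_c (b_f − b_w) h_f = 0.85 × 25.1 × (690 − 300) × 120 = 998478 N.
Remaining web compression depth: a_w = (T − C_f)/(0.85 f'_c b_w) = (2662800 − 998478)/(0.85 × 25.1 × 300) = 260.03 mm.
M_n = C_f(d − h_f/2) + (T − C_f)(d − a_w/2) = 998478 × (560 − 60) + 1664322 × (560 − 130.015) = 499.24 + 715.63 = 1214.87 × 10⁶ N·mm.
M_n = 1214.87 kN·m.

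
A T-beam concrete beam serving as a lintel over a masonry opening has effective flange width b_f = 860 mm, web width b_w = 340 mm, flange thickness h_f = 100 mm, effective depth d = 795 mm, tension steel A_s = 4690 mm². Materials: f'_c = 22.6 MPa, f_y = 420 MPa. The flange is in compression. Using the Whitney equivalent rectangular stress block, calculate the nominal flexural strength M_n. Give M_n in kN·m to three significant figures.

M_n ≈ 1440 kN·m

Tension: T = A_s f_y = 4690 × 420 = 1969800 N.
Try a within the flange: a = T/(0.85 f'_c b_f) = 1969800/(0.85 × 22.6 × 860) = 119.23 mm.
a = 119.23 > h_f = 100 mm: the block extends into the web. Split into flange-overhang and web parts.
C_f = 0.85 f'_c (b_f − b_w) h_f = 0.85 × 22.6 × (860 − 340) × 100 = 998920 N.
Remaining web compression depth: a_w = (T − C_f)/(0.85 f'_c b_w) = (1969800 − 998920)/(0.85 × 22.6 × 340) = 148.65 mm.
M_n = C_f(d − h_f/2) + (T − C_f)(d − a_w/2) = 998920 × (795 − 50) + 970880 × (795 − 74.325) = 744.20 + 699.69 = 1443.89 × 10⁶ N·mm.
M_n = 1443.89 kN·m.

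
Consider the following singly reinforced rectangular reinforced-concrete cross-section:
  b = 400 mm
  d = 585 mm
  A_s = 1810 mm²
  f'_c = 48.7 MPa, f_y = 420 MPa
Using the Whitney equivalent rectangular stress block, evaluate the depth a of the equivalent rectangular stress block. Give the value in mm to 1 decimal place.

a ≈ 45.9 mm

T = A_s f_y = 1810 × 420 = 760200 N = 760.2 kN.
Setting C = 0.85 f'_c a b equal to T: a = 760200/(0.85 × 48.7 × 400) = 45.9 mm.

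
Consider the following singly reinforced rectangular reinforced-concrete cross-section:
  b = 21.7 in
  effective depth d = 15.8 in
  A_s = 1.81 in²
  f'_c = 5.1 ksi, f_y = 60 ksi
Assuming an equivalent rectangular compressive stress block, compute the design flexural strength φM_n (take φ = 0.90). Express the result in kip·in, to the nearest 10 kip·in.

T = A_s f_y = 1.81 × 60 = 108.6 kips.
a = T/(0.85 f'_c b) = 108.6/(0.85 × 5.1 × 21.7) = 1.154 in.
M_n = T(d − a/2) = 108.6 × (15.8 − 0.577) = 1653.2 kip·in.
φM_n = 0.90 × 1653.2 = 1487.9 kip·in.

φM_n ≈ 1490 kip·in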